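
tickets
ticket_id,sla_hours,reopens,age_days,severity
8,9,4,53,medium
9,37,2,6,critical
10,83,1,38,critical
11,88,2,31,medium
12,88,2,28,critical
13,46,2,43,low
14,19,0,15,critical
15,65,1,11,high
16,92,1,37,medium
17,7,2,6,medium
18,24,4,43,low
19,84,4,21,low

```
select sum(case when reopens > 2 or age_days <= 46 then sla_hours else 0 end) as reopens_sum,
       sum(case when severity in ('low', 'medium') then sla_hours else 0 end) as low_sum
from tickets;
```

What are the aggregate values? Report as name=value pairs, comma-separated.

[reopens_sum: reopens > 2 or age_days <= 46]
ticket_id=8: ✓ → 9
ticket_id=9: ✓ → 37
ticket_id=10: ✓ → 83
ticket_id=11: ✓ → 88
ticket_id=12: ✓ → 88
ticket_id=13: ✓ → 46
ticket_id=14: ✓ → 19
ticket_id=15: ✓ → 65
ticket_id=16: ✓ → 92
ticket_id=17: ✓ → 7
ticket_id=18: ✓ → 24
ticket_id=19: ✓ → 84
reopens_sum = 9 + 37 + 83 + 88 + 88 + 46 + 19 + 65 + 92 + 7 + 24 + 84 = 642
—
[low_sum: severity in ('low', 'medium')]
ticket_id=8: ✓ → 9
ticket_id=9: ✗
ticket_id=10: ✗
ticket_id=11: ✓ → 88
ticket_id=12: ✗
ticket_id=13: ✓ → 46
ticket_id=14: ✗
ticket_id=15: ✗
ticket_id=16: ✓ → 92
ticket_id=17: ✓ → 7
ticket_id=18: ✓ → 24
ticket_id=19: ✓ → 84
low_sum = 9 + 88 + 46 + 92 + 7 + 24 + 84 = 350

reopens_sum=642, low_sum=350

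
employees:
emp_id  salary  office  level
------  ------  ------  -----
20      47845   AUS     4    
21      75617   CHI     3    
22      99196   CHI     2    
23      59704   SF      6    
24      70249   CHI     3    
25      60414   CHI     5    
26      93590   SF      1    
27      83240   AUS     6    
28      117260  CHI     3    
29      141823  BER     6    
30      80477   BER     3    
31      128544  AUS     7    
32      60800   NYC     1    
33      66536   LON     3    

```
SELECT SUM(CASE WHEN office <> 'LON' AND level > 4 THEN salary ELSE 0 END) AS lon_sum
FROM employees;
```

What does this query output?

emp_id=20: ✗
emp_id=21: ✗
emp_id=22: ✗
emp_id=23: ✓ → 59704
emp_id=24: ✗
emp_id=25: ✓ → 60414
emp_id=26: ✗
emp_id=27: ✓ → 83240
emp_id=28: ✗
emp_id=29: ✓ → 141823
emp_id=30: ✗
emp_id=31: ✓ → 128544
emp_id=32: ✗
emp_id=33: ✗
lon_sum = 59704 + 60414 + 83240 + 141823 + 128544 = 473725

473725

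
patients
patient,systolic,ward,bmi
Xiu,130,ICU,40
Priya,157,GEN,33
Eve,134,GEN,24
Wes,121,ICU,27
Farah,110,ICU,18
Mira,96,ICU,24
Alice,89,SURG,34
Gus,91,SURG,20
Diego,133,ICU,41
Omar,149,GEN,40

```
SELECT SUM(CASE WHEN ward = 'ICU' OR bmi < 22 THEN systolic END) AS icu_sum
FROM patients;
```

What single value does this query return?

681

patient=Xiu: ✓ → 130
patient=Priya: ✗
patient=Eve: ✗
patient=Wes: ✓ → 121
patient=Farah: ✓ → 110
patient=Mira: ✓ → 96
patient=Alice: ✗
patient=Gus: ✓ → 91
patient=Diego: ✓ → 133
patient=Omar: ✗
icu_sum = 130 + 121 + 110 + 96 + 91 + 133 = 681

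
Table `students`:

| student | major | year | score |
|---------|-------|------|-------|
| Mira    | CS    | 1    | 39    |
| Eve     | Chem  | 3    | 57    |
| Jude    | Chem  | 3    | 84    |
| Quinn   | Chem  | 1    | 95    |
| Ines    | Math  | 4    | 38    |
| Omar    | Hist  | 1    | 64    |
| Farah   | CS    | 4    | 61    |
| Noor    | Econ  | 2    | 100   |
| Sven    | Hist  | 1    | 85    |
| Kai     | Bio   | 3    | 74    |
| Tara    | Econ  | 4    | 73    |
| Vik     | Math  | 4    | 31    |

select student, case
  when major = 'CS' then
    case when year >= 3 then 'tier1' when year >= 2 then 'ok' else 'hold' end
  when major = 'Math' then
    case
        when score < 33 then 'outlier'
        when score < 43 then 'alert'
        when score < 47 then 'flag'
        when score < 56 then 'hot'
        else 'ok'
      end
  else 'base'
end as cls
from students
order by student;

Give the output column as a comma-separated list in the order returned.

student=Eve: major='Chem' → outer ELSE → base
student=Farah: major='CS' → inner[year >= 3] → tier1
student=Ines: major='Math' → inner[score < 43] → alert
student=Jude: major='Chem' → outer ELSE → base
student=Kai: major='Bio' → outer ELSE → base
student=Mira: major='CS' → inner[ELSE] → hold
student=Noor: major='Econ' → outer ELSE → base
student=Omar: major='Hist' → outer ELSE → base
student=Quinn: major='Chem' → outer ELSE → base
student=Sven: major='Hist' → outer ELSE → base
student=Tara: major='Econ' → outer ELSE → base
student=Vik: major='Math' → inner[score < 33] → outlier

base, tier1, alert, base, base, hold, base, base, base, base, base, outlier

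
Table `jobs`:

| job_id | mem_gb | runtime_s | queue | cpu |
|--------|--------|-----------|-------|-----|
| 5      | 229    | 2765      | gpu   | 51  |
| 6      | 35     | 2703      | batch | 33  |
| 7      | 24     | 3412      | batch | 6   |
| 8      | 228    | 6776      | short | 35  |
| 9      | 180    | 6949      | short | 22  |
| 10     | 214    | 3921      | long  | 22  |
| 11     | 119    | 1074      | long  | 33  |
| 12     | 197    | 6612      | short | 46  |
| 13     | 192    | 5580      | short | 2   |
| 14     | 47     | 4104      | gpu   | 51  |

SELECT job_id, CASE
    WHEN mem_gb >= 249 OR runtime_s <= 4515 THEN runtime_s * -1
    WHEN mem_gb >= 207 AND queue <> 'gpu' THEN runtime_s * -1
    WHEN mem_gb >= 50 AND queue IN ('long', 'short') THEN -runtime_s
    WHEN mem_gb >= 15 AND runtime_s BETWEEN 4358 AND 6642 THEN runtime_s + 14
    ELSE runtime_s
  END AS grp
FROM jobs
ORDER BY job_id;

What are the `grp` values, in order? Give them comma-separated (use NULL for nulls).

job_id=5: mem_gb >= 249 OR runtime_s <= 4515 → -2765
job_id=6: mem_gb >= 249 OR runtime_s <= 4515 → -2703
job_id=7: mem_gb >= 249 OR runtime_s <= 4515 → -3412
job_id=8: mem_gb >= 207 AND queue <> 'gpu' → -6776
job_id=9: mem_gb >= 50 AND queue IN ('long', 'short') → -6949
job_id=10: mem_gb >= 249 OR runtime_s <= 4515 → -3921
job_id=11: mem_gb >= 249 OR runtime_s <= 4515 → -1074
job_id=12: mem_gb >= 50 AND queue IN ('long', 'short') → -6612
job_id=13: mem_gb >= 50 AND queue IN ('long', 'short') → -5580
job_id=14: mem_gb >= 249 OR runtime_s <= 4515 → -4104

-2765, -2703, -3412, -6776, -6949, -3921, -1074, -6612, -5580, -4104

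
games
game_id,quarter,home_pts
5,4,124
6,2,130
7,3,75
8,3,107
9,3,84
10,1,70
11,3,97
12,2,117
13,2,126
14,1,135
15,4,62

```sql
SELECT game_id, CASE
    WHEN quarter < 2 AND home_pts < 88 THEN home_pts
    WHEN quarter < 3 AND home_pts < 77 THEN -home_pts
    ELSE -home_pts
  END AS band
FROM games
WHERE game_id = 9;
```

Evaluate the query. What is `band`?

-84

game_id = 9: quarter=3, home_pts=84.
quarter < 2 AND home_pts < 88 → false
quarter < 3 AND home_pts < 77 → false
No prior WHEN matched → ELSE → -84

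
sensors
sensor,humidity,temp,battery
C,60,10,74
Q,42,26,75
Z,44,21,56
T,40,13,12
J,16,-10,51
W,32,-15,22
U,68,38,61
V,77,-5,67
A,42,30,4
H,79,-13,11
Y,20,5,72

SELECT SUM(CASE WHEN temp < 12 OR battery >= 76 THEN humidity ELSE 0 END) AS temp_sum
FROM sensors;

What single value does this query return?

284

sensor=C: ✓ → 60
sensor=Q: ✗
sensor=Z: ✗
sensor=T: ✗
sensor=J: ✓ → 16
sensor=W: ✓ → 32
sensor=U: ✗
sensor=V: ✓ → 77
sensor=A: ✗
sensor=H: ✓ → 79
sensor=Y: ✓ → 20
temp_sum = 60 + 16 + 32 + 77 + 79 + 20 = 284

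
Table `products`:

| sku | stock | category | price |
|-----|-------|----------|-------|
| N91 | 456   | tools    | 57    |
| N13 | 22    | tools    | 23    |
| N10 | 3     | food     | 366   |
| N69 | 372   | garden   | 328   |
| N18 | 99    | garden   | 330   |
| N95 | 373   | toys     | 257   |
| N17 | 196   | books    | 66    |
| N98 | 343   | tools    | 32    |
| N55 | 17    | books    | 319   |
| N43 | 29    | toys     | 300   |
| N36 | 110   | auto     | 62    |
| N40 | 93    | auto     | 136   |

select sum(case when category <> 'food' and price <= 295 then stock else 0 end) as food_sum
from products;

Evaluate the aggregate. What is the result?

sku=N91: ✓ → 456
sku=N13: ✓ → 22
sku=N10: ✗
sku=N69: ✗
sku=N18: ✗
sku=N95: ✓ → 373
sku=N17: ✓ → 196
sku=N98: ✓ → 343
sku=N55: ✗
sku=N43: ✗
sku=N36: ✓ → 110
sku=N40: ✓ → 93
food_sum = 456 + 22 + 373 + 196 + 343 + 110 + 93 = 1593

1593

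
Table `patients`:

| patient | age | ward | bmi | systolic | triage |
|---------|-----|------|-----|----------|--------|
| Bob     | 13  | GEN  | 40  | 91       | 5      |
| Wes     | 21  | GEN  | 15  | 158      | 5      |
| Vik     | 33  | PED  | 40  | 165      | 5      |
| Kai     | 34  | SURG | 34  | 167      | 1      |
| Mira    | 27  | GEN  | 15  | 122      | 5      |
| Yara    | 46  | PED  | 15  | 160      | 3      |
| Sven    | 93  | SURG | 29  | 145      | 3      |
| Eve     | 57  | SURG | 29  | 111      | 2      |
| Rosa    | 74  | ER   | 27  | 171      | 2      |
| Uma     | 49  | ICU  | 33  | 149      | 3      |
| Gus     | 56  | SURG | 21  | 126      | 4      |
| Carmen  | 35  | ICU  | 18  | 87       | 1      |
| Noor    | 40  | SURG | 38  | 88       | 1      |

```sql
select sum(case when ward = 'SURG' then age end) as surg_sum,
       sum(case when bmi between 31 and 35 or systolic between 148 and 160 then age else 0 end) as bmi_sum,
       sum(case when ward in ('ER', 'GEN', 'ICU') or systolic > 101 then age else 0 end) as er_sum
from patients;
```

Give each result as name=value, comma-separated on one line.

surg_sum=280, bmi_sum=150, er_sum=538

[surg_sum: ward = 'SURG']
patient=Bob: ✗
patient=Wes: ✗
patient=Vik: ✗
patient=Kai: ✓ → 34
patient=Mira: ✗
patient=Yara: ✗
patient=Sven: ✓ → 93
patient=Eve: ✓ → 57
patient=Rosa: ✗
patient=Uma: ✗
patient=Gus: ✓ → 56
patient=Carmen: ✗
patient=Noor: ✓ → 40
surg_sum = 34 + 93 + 57 + 56 + 40 = 280
—
[bmi_sum: bmi between 31 and 35 or systolic between 148 and 160]
patient=Bob: ✗
patient=Wes: ✓ → 21
patient=Vik: ✗
patient=Kai: ✓ → 34
patient=Mira: ✗
patient=Yara: ✓ → 46
patient=Sven: ✗
patient=Eve: ✗
patient=Rosa: ✗
patient=Uma: ✓ → 49
patient=Gus: ✗
patient=Carmen: ✗
patient=Noor: ✗
bmi_sum = 21 + 34 + 46 + 49 = 150
—
[er_sum: ward in ('ER', 'GEN', 'ICU') or systolic > 101]
patient=Bob: ✓ → 13
patient=Wes: ✓ → 21
patient=Vik: ✓ → 33
patient=Kai: ✓ → 34
patient=Mira: ✓ → 27
patient=Yara: ✓ → 46
patient=Sven: ✓ → 93
patient=Eve: ✓ → 57
patient=Rosa: ✓ → 74
patient=Uma: ✓ → 49
patient=Gus: ✓ → 56
patient=Carmen: ✓ → 35
patient=Noor: ✗
er_sum = 13 + 21 + 33 + 34 + 27 + 46 + 93 + 57 + 74 + 49 + 56 + 35 = 538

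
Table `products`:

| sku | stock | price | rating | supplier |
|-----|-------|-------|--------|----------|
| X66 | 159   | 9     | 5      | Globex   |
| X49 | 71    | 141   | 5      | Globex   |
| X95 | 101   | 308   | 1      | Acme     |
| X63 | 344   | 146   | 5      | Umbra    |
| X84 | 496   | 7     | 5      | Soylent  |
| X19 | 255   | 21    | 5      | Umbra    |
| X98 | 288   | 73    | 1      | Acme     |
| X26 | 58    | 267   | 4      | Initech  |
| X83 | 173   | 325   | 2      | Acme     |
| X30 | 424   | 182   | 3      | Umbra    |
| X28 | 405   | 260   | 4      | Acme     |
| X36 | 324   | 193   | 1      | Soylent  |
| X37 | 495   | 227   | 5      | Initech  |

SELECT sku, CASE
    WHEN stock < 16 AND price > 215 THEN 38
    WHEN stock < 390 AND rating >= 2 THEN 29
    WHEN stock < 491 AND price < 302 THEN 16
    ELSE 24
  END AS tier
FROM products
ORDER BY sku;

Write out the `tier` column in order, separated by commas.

sku=X19: stock < 390 AND rating >= 2 → 29
sku=X26: stock < 390 AND rating >= 2 → 29
sku=X28: stock < 491 AND price < 302 → 16
sku=X30: stock < 491 AND price < 302 → 16
sku=X36: stock < 491 AND price < 302 → 16
sku=X37: ELSE → 24
sku=X49: stock < 390 AND rating >= 2 → 29
sku=X63: stock < 390 AND rating >= 2 → 29
sku=X66: stock < 390 AND rating >= 2 → 29
sku=X83: stock < 390 AND rating >= 2 → 29
sku=X84: ELSE → 24
sku=X95: ELSE → 24
sku=X98: stock < 491 AND price < 302 → 16

29, 29, 16, 16, 16, 24, 29, 29, 29, 29, 24, 24, 16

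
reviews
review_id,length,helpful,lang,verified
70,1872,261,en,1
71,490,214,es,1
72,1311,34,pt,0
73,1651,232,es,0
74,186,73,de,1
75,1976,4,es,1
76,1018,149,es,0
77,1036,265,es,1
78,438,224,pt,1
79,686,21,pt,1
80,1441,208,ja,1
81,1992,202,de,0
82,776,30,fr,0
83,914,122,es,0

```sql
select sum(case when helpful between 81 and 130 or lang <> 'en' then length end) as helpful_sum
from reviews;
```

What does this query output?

13915

review_id=70: ✗
review_id=71: ✓ → 490
review_id=72: ✓ → 1311
review_id=73: ✓ → 1651
review_id=74: ✓ → 186
review_id=75: ✓ → 1976
review_id=76: ✓ → 1018
review_id=77: ✓ → 1036
review_id=78: ✓ → 438
review_id=79: ✓ → 686
review_id=80: ✓ → 1441
review_id=81: ✓ → 1992
review_id=82: ✓ → 776
review_id=83: ✓ → 914
helpful_sum = 490 + 1311 + 1651 + 186 + 1976 + 1018 + 1036 + 438 + 686 + 1441 + 1992 + 776 + 914 = 13915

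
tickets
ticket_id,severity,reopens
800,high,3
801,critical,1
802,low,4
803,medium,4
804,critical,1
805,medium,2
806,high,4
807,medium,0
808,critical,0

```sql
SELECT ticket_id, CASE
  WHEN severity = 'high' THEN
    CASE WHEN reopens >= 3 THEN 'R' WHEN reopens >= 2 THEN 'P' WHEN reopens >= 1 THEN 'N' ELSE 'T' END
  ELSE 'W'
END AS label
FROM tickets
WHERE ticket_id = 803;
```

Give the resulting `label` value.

ticket_id = 803: severity=medium, reopens=4.
severity='medium' → outer ELSE → W

W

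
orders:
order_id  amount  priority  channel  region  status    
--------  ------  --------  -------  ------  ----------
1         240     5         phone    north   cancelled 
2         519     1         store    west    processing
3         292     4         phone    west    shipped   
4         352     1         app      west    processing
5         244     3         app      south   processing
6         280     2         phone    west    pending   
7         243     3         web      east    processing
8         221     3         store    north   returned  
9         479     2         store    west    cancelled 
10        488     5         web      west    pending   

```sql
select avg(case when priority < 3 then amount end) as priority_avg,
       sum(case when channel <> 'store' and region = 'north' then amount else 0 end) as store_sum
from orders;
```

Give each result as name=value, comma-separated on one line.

[priority_avg: priority < 3]
order_id=1: ✗
order_id=2: ✓ → 519
order_id=3: ✗
order_id=4: ✓ → 352
order_id=5: ✗
order_id=6: ✓ → 280
order_id=7: ✗
order_id=8: ✗
order_id=9: ✓ → 479
order_id=10: ✗
priority_avg = (519 + 352 + 280 + 479) / 4 = 407.5
—
[store_sum: channel <> 'store' and region = 'north']
order_id=1: ✓ → 240
order_id=2: ✗
order_id=3: ✗
order_id=4: ✗
order_id=5: ✗
order_id=6: ✗
order_id=7: ✗
order_id=8: ✗
order_id=9: ✗
order_id=10: ✗
store_sum = 240

priority_avg=407.5, store_sum=240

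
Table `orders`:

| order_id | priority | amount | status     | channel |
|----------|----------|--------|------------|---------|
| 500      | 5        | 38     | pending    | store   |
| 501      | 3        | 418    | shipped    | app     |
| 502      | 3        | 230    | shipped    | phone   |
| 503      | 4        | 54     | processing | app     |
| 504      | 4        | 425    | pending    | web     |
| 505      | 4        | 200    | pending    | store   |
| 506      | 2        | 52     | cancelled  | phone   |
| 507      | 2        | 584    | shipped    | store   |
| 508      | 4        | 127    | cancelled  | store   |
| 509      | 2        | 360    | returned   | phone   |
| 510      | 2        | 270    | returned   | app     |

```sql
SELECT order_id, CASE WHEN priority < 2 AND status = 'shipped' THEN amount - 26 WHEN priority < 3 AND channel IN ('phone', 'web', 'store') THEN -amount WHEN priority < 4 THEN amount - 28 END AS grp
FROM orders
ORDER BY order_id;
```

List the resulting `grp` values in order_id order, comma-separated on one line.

order_id=500: (no match → NULL) → NULL
order_id=501: priority < 4 → 390
order_id=502: priority < 4 → 202
order_id=503: (no match → NULL) → NULL
order_id=504: (no match → NULL) → NULL
order_id=505: (no match → NULL) → NULL
order_id=506: priority < 3 AND channel IN ('phone', 'web', 'store') → -52
order_id=507: priority < 3 AND channel IN ('phone', 'web', 'store') → -584
order_id=508: (no match → NULL) → NULL
order_id=509: priority < 3 AND channel IN ('phone', 'web', 'store') → -360
order_id=510: priority < 4 → 242

NULL, 390, 202, NULL, NULL, NULL, -52, -584, NULL, -360, 242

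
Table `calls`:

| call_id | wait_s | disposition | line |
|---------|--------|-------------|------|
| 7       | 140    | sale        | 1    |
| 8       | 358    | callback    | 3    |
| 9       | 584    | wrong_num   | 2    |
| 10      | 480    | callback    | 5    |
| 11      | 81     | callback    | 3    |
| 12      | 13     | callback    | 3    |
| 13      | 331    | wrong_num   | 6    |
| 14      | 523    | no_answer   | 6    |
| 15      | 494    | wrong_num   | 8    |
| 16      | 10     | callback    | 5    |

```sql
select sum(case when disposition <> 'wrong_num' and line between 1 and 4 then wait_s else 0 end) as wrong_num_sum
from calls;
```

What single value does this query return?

call_id=7: ✓ → 140
call_id=8: ✓ → 358
call_id=9: ✗
call_id=10: ✗
call_id=11: ✓ → 81
call_id=12: ✓ → 13
call_id=13: ✗
call_id=14: ✗
call_id=15: ✗
call_id=16: ✗
wrong_num_sum = 140 + 358 + 81 + 13 = 592

592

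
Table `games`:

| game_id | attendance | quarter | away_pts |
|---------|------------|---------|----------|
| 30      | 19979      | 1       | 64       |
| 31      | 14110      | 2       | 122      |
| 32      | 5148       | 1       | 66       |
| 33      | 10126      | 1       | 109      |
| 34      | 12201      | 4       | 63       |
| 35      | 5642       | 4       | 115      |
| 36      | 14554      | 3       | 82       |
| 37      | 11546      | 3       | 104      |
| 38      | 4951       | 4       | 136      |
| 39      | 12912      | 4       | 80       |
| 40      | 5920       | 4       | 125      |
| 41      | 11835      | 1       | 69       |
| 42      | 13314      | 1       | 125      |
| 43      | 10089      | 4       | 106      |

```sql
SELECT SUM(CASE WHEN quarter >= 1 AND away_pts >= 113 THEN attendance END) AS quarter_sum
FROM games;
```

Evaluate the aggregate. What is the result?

game_id=30: ✗
game_id=31: ✓ → 14110
game_id=32: ✗
game_id=33: ✗
game_id=34: ✗
game_id=35: ✓ → 5642
game_id=36: ✗
game_id=37: ✗
game_id=38: ✓ → 4951
game_id=39: ✗
game_id=40: ✓ → 5920
game_id=41: ✗
game_id=42: ✓ → 13314
game_id=43: ✗
quarter_sum = 14110 + 5642 + 4951 + 5920 + 13314 = 43937

43937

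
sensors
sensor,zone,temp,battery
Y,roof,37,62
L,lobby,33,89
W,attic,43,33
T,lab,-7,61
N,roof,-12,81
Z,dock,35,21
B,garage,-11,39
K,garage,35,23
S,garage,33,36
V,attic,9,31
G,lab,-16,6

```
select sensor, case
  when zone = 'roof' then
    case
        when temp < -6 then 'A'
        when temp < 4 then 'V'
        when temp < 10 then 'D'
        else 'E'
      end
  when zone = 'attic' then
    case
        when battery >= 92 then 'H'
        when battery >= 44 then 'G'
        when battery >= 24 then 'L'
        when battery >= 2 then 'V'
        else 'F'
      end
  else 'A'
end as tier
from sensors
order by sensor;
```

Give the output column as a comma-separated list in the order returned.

sensor=B: zone='garage' → outer ELSE → A
sensor=G: zone='lab' → outer ELSE → A
sensor=K: zone='garage' → outer ELSE → A
sensor=L: zone='lobby' → outer ELSE → A
sensor=N: zone='roof' → inner[temp < -6] → A
sensor=S: zone='garage' → outer ELSE → A
sensor=T: zone='lab' → outer ELSE → A
sensor=V: zone='attic' → inner[battery >= 24] → L
sensor=W: zone='attic' → inner[battery >= 24] → L
sensor=Y: zone='roof' → inner[ELSE] → E
sensor=Z: zone='dock' → outer ELSE → A

A, A, A, A, A, A, A, L, L, E, A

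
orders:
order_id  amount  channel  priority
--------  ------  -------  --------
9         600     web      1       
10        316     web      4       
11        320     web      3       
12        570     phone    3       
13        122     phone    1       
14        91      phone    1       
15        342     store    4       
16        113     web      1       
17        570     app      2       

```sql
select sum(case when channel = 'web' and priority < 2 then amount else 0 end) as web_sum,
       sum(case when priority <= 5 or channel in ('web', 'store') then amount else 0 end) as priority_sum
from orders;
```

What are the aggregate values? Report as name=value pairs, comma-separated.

[web_sum: channel = 'web' and priority < 2]
order_id=9: ✓ → 600
order_id=10: ✗
order_id=11: ✗
order_id=12: ✗
order_id=13: ✗
order_id=14: ✗
order_id=15: ✗
order_id=16: ✓ → 113
order_id=17: ✗
web_sum = 600 + 113 = 713
—
[priority_sum: priority <= 5 or channel in ('web', 'store')]
order_id=9: ✓ → 600
order_id=10: ✓ → 316
order_id=11: ✓ → 320
order_id=12: ✓ → 570
order_id=13: ✓ → 122
order_id=14: ✓ → 91
order_id=15: ✓ → 342
order_id=16: ✓ → 113
order_id=17: ✓ → 570
priority_sum = 600 + 316 + 320 + 570 + 122 + 91 + 342 + 113 + 570 = 3044

web_sum=713, priority_sum=3044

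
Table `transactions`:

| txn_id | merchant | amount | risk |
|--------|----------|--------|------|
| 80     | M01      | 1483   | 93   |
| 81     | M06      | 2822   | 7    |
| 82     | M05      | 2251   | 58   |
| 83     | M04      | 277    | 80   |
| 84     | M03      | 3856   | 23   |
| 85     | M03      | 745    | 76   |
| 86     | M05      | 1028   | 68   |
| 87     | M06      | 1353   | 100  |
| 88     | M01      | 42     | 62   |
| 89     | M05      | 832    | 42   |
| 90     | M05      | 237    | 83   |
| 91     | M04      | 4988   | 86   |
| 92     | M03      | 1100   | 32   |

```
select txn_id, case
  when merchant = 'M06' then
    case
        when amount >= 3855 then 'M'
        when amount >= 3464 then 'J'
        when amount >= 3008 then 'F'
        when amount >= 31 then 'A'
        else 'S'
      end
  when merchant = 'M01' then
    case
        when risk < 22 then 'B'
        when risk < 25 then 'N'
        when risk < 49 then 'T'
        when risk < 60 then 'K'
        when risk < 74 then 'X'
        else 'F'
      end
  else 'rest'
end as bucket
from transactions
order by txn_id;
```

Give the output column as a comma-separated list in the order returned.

F, A, rest, rest, rest, rest, rest, A, X, rest, rest, rest, rest

txn_id=80: merchant='M01' → inner[ELSE] → F
txn_id=81: merchant='M06' → inner[amount >= 31] → A
txn_id=82: merchant='M05' → outer ELSE → rest
txn_id=83: merchant='M04' → outer ELSE → rest
txn_id=84: merchant='M03' → outer ELSE → rest
txn_id=85: merchant='M03' → outer ELSE → rest
txn_id=86: merchant='M05' → outer ELSE → rest
txn_id=87: merchant='M06' → inner[amount >= 31] → A
txn_id=88: merchant='M01' → inner[risk < 74] → X
txn_id=89: merchant='M05' → outer ELSE → rest
txn_id=90: merchant='M05' → outer ELSE → rest
txn_id=91: merchant='M04' → outer ELSE → rest
txn_id=92: merchant='M03' → outer ELSE → rest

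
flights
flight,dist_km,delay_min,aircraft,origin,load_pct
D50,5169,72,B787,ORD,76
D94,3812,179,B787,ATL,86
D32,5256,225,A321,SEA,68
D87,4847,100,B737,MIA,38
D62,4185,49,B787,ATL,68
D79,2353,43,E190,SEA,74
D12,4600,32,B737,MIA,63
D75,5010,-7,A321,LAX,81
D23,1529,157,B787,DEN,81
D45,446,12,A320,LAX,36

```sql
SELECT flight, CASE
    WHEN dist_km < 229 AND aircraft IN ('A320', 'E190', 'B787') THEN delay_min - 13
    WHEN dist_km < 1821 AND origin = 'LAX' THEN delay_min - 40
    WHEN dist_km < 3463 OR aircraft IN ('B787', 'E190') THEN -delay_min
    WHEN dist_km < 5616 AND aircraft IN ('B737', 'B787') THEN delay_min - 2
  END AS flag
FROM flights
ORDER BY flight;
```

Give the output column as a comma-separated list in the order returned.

flight=D12: dist_km < 5616 AND aircraft IN ('B737', 'B787') → 30
flight=D23: dist_km < 3463 OR aircraft IN ('B787', 'E190') → -157
flight=D32: (no match → NULL) → NULL
flight=D45: dist_km < 1821 AND origin = 'LAX' → -28
flight=D50: dist_km < 3463 OR aircraft IN ('B787', 'E190') → -72
flight=D62: dist_km < 3463 OR aircraft IN ('B787', 'E190') → -49
flight=D75: (no match → NULL) → NULL
flight=D79: dist_km < 3463 OR aircraft IN ('B787', 'E190') → -43
flight=D87: dist_km < 5616 AND aircraft IN ('B737', 'B787') → 98
flight=D94: dist_km < 3463 OR aircraft IN ('B787', 'E190') → -179

30, -157, NULL, -28, -72, -49, NULL, -43, 98, -179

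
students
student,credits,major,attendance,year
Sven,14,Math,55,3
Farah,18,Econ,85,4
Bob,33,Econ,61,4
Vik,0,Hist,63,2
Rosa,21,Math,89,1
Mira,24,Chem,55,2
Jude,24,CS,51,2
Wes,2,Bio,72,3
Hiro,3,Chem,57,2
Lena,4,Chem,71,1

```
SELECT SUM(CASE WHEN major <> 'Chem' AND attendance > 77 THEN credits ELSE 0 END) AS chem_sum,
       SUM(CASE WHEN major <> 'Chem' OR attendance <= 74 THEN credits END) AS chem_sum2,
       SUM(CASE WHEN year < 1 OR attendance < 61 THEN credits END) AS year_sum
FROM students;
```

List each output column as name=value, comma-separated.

chem_sum=39, chem_sum2=143, year_sum=65

[chem_sum: major <> 'Chem' AND attendance > 77]
student=Sven: ✗
student=Farah: ✓ → 18
student=Bob: ✗
student=Vik: ✗
student=Rosa: ✓ → 21
student=Mira: ✗
student=Jude: ✗
student=Wes: ✗
student=Hiro: ✗
student=Lena: ✗
chem_sum = 18 + 21 = 39
—
[chem_sum2: major <> 'Chem' OR attendance <= 74]
student=Sven: ✓ → 14
student=Farah: ✓ → 18
student=Bob: ✓ → 33
student=Vik: ✓ → 0
student=Rosa: ✓ → 21
student=Mira: ✓ → 24
student=Jude: ✓ → 24
student=Wes: ✓ → 2
student=Hiro: ✓ → 3
student=Lena: ✓ → 4
chem_sum2 = 14 + 18 + 33 + 21 + 24 + 24 + 2 + 3 + 4 = 143
—
[year_sum: year < 1 OR attendance < 61]
student=Sven: ✓ → 14
student=Farah: ✗
student=Bob: ✗
student=Vik: ✗
student=Rosa: ✗
student=Mira: ✓ → 24
student=Jude: ✓ → 24
student=Wes: ✗
student=Hiro: ✓ → 3
student=Lena: ✗
year_sum = 14 + 24 + 24 + 3 = 65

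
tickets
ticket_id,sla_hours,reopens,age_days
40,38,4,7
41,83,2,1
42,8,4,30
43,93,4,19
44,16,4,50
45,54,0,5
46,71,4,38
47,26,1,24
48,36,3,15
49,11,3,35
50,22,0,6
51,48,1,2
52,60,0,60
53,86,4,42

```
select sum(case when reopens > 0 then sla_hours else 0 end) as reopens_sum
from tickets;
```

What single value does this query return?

ticket_id=40: ✓ → 38
ticket_id=41: ✓ → 83
ticket_id=42: ✓ → 8
ticket_id=43: ✓ → 93
ticket_id=44: ✓ → 16
ticket_id=45: ✗
ticket_id=46: ✓ → 71
ticket_id=47: ✓ → 26
ticket_id=48: ✓ → 36
ticket_id=49: ✓ → 11
ticket_id=50: ✗
ticket_id=51: ✓ → 48
ticket_id=52: ✗
ticket_id=53: ✓ → 86
reopens_sum = 38 + 83 + 8 + 93 + 16 + 71 + 26 + 36 + 11 + 48 + 86 = 516

516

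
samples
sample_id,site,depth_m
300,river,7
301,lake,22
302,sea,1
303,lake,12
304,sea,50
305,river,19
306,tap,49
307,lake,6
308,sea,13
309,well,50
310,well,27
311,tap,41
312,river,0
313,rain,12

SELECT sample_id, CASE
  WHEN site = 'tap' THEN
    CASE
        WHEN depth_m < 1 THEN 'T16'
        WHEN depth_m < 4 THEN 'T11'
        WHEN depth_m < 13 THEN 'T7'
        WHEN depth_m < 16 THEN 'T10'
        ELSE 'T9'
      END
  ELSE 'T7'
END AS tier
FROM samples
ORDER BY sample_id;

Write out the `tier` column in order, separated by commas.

sample_id=300: site='river' → outer ELSE → T7
sample_id=301: site='lake' → outer ELSE → T7
sample_id=302: site='sea' → outer ELSE → T7
sample_id=303: site='lake' → outer ELSE → T7
sample_id=304: site='sea' → outer ELSE → T7
sample_id=305: site='river' → outer ELSE → T7
sample_id=306: site='tap' → inner[ELSE] → T9
sample_id=307: site='lake' → outer ELSE → T7
sample_id=308: site='sea' → outer ELSE → T7
sample_id=309: site='well' → outer ELSE → T7
sample_id=310: site='well' → outer ELSE → T7
sample_id=311: site='tap' → inner[ELSE] → T9
sample_id=312: site='river' → outer ELSE → T7
sample_id=313: site='rain' → outer ELSE → T7

T7, T7, T7, T7, T7, T7, T9, T7, T7, T7, T7, T9, T7, T7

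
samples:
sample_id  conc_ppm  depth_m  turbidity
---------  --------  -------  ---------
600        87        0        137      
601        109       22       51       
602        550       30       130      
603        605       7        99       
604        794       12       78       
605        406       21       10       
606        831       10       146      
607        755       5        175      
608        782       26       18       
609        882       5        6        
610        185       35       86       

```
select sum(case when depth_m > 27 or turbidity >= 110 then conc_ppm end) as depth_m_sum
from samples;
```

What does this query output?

2408

sample_id=600: ✓ → 87
sample_id=601: ✗
sample_id=602: ✓ → 550
sample_id=603: ✗
sample_id=604: ✗
sample_id=605: ✗
sample_id=606: ✓ → 831
sample_id=607: ✓ → 755
sample_id=608: ✗
sample_id=609: ✗
sample_id=610: ✓ → 185
depth_m_sum = 87 + 550 + 831 + 755 + 185 = 2408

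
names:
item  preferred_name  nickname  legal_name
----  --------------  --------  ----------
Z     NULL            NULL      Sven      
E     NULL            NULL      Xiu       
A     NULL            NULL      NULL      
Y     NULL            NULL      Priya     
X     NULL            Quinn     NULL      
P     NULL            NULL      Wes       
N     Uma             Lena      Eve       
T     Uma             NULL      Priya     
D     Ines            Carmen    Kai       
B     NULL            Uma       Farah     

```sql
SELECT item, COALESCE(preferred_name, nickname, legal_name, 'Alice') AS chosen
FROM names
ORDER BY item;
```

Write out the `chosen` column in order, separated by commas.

Alice, Uma, Ines, Xiu, Uma, Wes, Uma, Quinn, Priya, Sven

item=A: preferred_name=NULL, nickname=NULL, legal_name=NULL, → literal Alice → Alice
item=B: preferred_name=NULL, nickname=Uma → Uma
item=D: preferred_name=Ines → Ines
item=E: preferred_name=NULL, nickname=NULL, legal_name=Xiu → Xiu
item=N: preferred_name=Uma → Uma
item=P: preferred_name=NULL, nickname=NULL, legal_name=Wes → Wes
item=T: preferred_name=Uma → Uma
item=X: preferred_name=NULL, nickname=Quinn → Quinn
item=Y: preferred_name=NULL, nickname=NULL, legal_name=Priya → Priya
item=Z: preferred_name=NULL, nickname=NULL, legal_name=Sven → Sven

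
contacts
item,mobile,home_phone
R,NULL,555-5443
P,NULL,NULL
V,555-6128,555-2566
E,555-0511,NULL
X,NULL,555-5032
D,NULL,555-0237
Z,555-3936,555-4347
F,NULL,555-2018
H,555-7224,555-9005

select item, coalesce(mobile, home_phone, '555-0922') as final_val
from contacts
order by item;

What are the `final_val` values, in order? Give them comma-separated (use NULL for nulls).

555-0237, 555-0511, 555-2018, 555-7224, 555-0922, 555-5443, 555-6128, 555-5032, 555-3936

item=D: mobile=NULL, home_phone=555-0237 → 555-0237
item=E: mobile=555-0511 → 555-0511
item=F: mobile=NULL, home_phone=555-2018 → 555-2018
item=H: mobile=555-7224 → 555-7224
item=P: mobile=NULL, home_phone=NULL, → literal 555-0922 → 555-0922
item=R: mobile=NULL, home_phone=555-5443 → 555-5443
item=V: mobile=555-6128 → 555-6128
item=X: mobile=NULL, home_phone=555-5032 → 555-5032
item=Z: mobile=555-3936 → 555-3936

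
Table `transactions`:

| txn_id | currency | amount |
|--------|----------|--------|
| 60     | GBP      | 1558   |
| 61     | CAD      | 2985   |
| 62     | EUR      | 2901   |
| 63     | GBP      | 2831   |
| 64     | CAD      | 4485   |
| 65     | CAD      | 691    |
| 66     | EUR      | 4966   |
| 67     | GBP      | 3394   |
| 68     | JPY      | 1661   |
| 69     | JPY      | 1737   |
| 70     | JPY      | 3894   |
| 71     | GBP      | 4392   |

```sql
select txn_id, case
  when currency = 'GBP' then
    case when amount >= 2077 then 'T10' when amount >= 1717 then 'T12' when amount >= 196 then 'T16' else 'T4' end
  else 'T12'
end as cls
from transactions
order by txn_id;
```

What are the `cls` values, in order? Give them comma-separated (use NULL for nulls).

txn_id=60: currency='GBP' → inner[amount >= 196] → T16
txn_id=61: currency='CAD' → outer ELSE → T12
txn_id=62: currency='EUR' → outer ELSE → T12
txn_id=63: currency='GBP' → inner[amount >= 2077] → T10
txn_id=64: currency='CAD' → outer ELSE → T12
txn_id=65: currency='CAD' → outer ELSE → T12
txn_id=66: currency='EUR' → outer ELSE → T12
txn_id=67: currency='GBP' → inner[amount >= 2077] → T10
txn_id=68: currency='JPY' → outer ELSE → T12
txn_id=69: currency='JPY' → outer ELSE → T12
txn_id=70: currency='JPY' → outer ELSE → T12
txn_id=71: currency='GBP' → inner[amount >= 2077] → T10

T16, T12, T12, T10, T12, T12, T12, T10, T12, T12, T12, T10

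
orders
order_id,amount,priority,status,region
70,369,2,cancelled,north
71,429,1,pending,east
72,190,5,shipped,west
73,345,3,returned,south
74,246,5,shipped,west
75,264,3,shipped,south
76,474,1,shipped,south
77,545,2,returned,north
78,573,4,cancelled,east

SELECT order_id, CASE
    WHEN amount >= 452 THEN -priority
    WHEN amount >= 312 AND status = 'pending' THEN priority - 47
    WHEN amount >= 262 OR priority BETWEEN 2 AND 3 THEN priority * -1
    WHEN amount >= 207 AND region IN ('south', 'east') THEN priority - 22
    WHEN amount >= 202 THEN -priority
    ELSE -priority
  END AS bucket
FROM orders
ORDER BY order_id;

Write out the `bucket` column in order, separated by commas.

-2, -46, -5, -3, -5, -3, -1, -2, -4

order_id=70: amount >= 262 OR priority BETWEEN 2 AND 3 → -2
order_id=71: amount >= 312 AND status = 'pending' → -46
order_id=72: ELSE → -5
order_id=73: amount >= 262 OR priority BETWEEN 2 AND 3 → -3
order_id=74: amount >= 202 → -5
order_id=75: amount >= 262 OR priority BETWEEN 2 AND 3 → -3
order_id=76: amount >= 452 → -1
order_id=77: amount >= 452 → -2
order_id=78: amount >= 452 → -4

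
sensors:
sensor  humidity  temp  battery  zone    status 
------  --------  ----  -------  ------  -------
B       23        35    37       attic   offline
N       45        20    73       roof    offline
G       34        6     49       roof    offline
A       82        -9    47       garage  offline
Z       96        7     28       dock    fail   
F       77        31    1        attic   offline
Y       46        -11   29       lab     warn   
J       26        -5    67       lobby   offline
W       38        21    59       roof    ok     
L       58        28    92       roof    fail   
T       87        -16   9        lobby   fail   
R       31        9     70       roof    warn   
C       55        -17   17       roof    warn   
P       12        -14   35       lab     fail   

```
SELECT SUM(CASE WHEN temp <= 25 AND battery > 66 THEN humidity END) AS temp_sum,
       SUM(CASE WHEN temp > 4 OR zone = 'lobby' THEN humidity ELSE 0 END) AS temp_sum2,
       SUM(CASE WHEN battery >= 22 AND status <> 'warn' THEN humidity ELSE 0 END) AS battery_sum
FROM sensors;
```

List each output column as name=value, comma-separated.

[temp_sum: temp <= 25 AND battery > 66]
sensor=B: ✗
sensor=N: ✓ → 45
sensor=G: ✗
sensor=A: ✗
sensor=Z: ✗
sensor=F: ✗
sensor=Y: ✗
sensor=J: ✓ → 26
sensor=W: ✗
sensor=L: ✗
sensor=T: ✗
sensor=R: ✓ → 31
sensor=C: ✗
sensor=P: ✗
temp_sum = 45 + 26 + 31 = 102
—
[temp_sum2: temp > 4 OR zone = 'lobby']
sensor=B: ✓ → 23
sensor=N: ✓ → 45
sensor=G: ✓ → 34
sensor=A: ✗
sensor=Z: ✓ → 96
sensor=F: ✓ → 77
sensor=Y: ✗
sensor=J: ✓ → 26
sensor=W: ✓ → 38
sensor=L: ✓ → 58
sensor=T: ✓ → 87
sensor=R: ✓ → 31
sensor=C: ✗
sensor=P: ✗
temp_sum2 = 23 + 45 + 34 + 96 + 77 + 26 + 38 + 58 + 87 + 31 = 515
—
[battery_sum: battery >= 22 AND status <> 'warn']
sensor=B: ✓ → 23
sensor=N: ✓ → 45
sensor=G: ✓ → 34
sensor=A: ✓ → 82
sensor=Z: ✓ → 96
sensor=F: ✗
sensor=Y: ✗
sensor=J: ✓ → 26
sensor=W: ✓ → 38
sensor=L: ✓ → 58
sensor=T: ✗
sensor=R: ✗
sensor=C: ✗
sensor=P: ✓ → 12
battery_sum = 23 + 45 + 34 + 82 + 96 + 26 + 38 + 58 + 12 = 414

temp_sum=102, temp_sum2=515, battery_sum=414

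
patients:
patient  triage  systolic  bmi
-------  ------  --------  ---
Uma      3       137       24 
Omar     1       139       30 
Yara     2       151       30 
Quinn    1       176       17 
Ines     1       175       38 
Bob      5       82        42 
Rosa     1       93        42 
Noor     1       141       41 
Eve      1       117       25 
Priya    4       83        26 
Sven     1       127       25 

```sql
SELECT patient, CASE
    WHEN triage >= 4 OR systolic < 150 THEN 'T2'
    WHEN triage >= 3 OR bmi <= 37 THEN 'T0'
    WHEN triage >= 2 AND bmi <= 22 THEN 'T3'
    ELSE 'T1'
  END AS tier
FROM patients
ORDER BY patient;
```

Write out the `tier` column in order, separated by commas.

T2, T2, T1, T2, T2, T2, T0, T2, T2, T2, T0

patient=Bob: triage >= 4 OR systolic < 150 → T2
patient=Eve: triage >= 4 OR systolic < 150 → T2
patient=Ines: ELSE → T1
patient=Noor: triage >= 4 OR systolic < 150 → T2
patient=Omar: triage >= 4 OR systolic < 150 → T2
patient=Priya: triage >= 4 OR systolic < 150 → T2
patient=Quinn: triage >= 3 OR bmi <= 37 → T0
patient=Rosa: triage >= 4 OR systolic < 150 → T2
patient=Sven: triage >= 4 OR systolic < 150 → T2
patient=Uma: triage >= 4 OR systolic < 150 → T2
patient=Yara: triage >= 3 OR bmi <= 37 → T0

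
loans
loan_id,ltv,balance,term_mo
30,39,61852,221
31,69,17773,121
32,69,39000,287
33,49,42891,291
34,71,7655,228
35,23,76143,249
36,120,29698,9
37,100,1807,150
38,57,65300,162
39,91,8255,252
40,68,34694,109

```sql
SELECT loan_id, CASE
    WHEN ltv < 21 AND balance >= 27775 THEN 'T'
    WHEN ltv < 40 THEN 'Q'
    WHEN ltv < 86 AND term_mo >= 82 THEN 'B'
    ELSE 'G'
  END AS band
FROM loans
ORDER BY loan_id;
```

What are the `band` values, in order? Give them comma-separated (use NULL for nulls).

Q, B, B, B, B, Q, G, G, B, G, B

loan_id=30: ltv < 40 → Q
loan_id=31: ltv < 86 AND term_mo >= 82 → B
loan_id=32: ltv < 86 AND term_mo >= 82 → B
loan_id=33: ltv < 86 AND term_mo >= 82 → B
loan_id=34: ltv < 86 AND term_mo >= 82 → B
loan_id=35: ltv < 40 → Q
loan_id=36: ELSE → G
loan_id=37: ELSE → G
loan_id=38: ltv < 86 AND term_mo >= 82 → B
loan_id=39: ELSE → G
loan_id=40: ltv < 86 AND term_mo >= 82 → B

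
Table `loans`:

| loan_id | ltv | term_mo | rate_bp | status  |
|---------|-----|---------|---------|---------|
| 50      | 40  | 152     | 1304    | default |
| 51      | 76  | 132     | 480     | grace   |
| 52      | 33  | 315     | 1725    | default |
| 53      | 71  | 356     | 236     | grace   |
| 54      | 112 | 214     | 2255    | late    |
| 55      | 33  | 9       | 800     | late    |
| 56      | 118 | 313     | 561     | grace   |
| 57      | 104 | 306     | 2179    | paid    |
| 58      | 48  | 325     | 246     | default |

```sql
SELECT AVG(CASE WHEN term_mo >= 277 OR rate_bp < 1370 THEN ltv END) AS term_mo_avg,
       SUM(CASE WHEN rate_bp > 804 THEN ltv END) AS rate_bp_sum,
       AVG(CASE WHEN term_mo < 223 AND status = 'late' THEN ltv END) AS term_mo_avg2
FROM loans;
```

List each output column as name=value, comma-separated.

[term_mo_avg: term_mo >= 277 OR rate_bp < 1370]
loan_id=50: ✓ → 40
loan_id=51: ✓ → 76
loan_id=52: ✓ → 33
loan_id=53: ✓ → 71
loan_id=54: ✗
loan_id=55: ✓ → 33
loan_id=56: ✓ → 118
loan_id=57: ✓ → 104
loan_id=58: ✓ → 48
term_mo_avg = (40 + 76 + 33 + 71 + 33 + 118 + 104 + 48) / 8 = 65.375
—
[rate_bp_sum: rate_bp > 804]
loan_id=50: ✓ → 40
loan_id=51: ✗
loan_id=52: ✓ → 33
loan_id=53: ✗
loan_id=54: ✓ → 112
loan_id=55: ✗
loan_id=56: ✗
loan_id=57: ✓ → 104
loan_id=58: ✗
rate_bp_sum = 40 + 33 + 112 + 104 = 289
—
[term_mo_avg2: term_mo < 223 AND status = 'late']
loan_id=50: ✗
loan_id=51: ✗
loan_id=52: ✗
loan_id=53: ✗
loan_id=54: ✓ → 112
loan_id=55: ✓ → 33
loan_id=56: ✗
loan_id=57: ✗
loan_id=58: ✗
term_mo_avg2 = (112 + 33) / 2 = 72.5

term_mo_avg=65.375, rate_bp_sum=289, term_mo_avg2=72.5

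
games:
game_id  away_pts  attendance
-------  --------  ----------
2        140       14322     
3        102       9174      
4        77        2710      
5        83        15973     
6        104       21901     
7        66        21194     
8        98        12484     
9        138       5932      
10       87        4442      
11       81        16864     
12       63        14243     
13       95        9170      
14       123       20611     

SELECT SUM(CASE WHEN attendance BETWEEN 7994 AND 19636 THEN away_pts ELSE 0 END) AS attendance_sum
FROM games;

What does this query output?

662

game_id=2: ✓ → 140
game_id=3: ✓ → 102
game_id=4: ✗
game_id=5: ✓ → 83
game_id=6: ✗
game_id=7: ✗
game_id=8: ✓ → 98
game_id=9: ✗
game_id=10: ✗
game_id=11: ✓ → 81
game_id=12: ✓ → 63
game_id=13: ✓ → 95
game_id=14: ✗
attendance_sum = 140 + 102 + 83 + 98 + 81 + 63 + 95 = 662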